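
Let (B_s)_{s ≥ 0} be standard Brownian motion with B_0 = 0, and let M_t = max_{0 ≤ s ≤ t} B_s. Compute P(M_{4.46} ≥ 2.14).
P(M_{4.46} ≥ 2.14) = 2·P(B_{4.46} ≥ 2.14) = 2(1 − Φ(2.14/√4.46)) ≈ 0.3109

By the reflection principle for Brownian motion, P(M_t ≥ a) = 2 · P(B_t ≥ a) for a ≥ 0. Since B_t ~ N(0, t), P(B_t ≥ 2.14) = 1 − Φ(2.14/√t) = 1 − Φ(2.14/√4.46) = 1 − Φ(1.0133). So
  P(M_{4.46} ≥ 2.14) = 2(1 − Φ(1.0133)) ≈ 0.3109.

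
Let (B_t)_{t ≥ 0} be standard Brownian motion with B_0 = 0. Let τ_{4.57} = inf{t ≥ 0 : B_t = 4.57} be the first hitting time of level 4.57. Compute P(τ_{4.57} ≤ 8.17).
P(τ_{4.57} ≤ 8.17) = 2(1 − Φ(4.57/√8.17)) = 2(1 − Φ(1.5988)) ≈ 0.1099

By the reflection principle for standard BM, P(τ_b ≤ t) = 2 · P(B_t ≥ b). Since B_t ~ N(0, t), P(B_t ≥ 4.57) = 1 − Φ(4.57/√t) = 1 − Φ(4.57/√8.17) = 1 − Φ(1.5988) ≈ 0.05493. Doubling: P(τ_{4.57} ≤ 8.17) ≈ 2 · 0.05493 = 0.10986 ≈ 0.1099.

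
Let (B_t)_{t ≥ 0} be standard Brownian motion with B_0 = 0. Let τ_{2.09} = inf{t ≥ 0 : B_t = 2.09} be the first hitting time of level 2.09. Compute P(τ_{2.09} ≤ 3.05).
P(τ_{2.09} ≤ 3.05) = 2(1 − Φ(2.09/√3.05)) = 2(1 − Φ(1.1967)) ≈ 0.2314

By the reflection principle for standard BM, P(τ_b ≤ t) = 2 · P(B_t ≥ b). Since B_t ~ N(0, t), P(B_t ≥ 2.09) = 1 − Φ(2.09/√t) = 1 − Φ(2.09/√3.05) = 1 − Φ(1.1967) ≈ 0.11571. Doubling: P(τ_{2.09} ≤ 3.05) ≈ 2 · 0.11571 = 0.23142 ≈ 0.2314.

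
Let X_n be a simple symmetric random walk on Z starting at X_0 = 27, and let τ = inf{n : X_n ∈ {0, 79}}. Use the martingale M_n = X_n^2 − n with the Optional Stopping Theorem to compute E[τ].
E[τ] = 1404

M_n = X_n^2 − n is a martingale (since E[X_{n+1}^2 | F_n] = X_n^2 + 1). By OST (τ has finite mean in a bounded region), E[M_τ] = E[M_0] = X_0^2 − 0 = 27^2 = 729. Also E[M_τ] = E[X_τ^2] − E[τ]. The walk exits at 0 or 79, with P(hit 79 first) = 27/79, so E[X_τ^2] = 79^2 · 27/79 + 0 = 2133. Thus E[τ] = E[X_τ^2] − E[M_τ] = 2133 − 729 = 1404 = 27(79 − 27) = 1404.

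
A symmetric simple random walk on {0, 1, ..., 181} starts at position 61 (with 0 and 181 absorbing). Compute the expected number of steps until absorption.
E[τ | X_0 = 61] = 7320

Let v_k = E[τ | X_0 = k]. Boundary: v_0 = v_181 = 0. Recurrence: v_k = 1 + (v_{k-1} + v_{k+1})/2 for 1 ≤ k ≤ 180. The particular solution to v_k − (v_{k-1} + v_{k+1})/2 = 1 is v_k = −k^2. Adding homogeneous solution A + B k and matching boundaries gives v_k = k (181 − k). Substituting k = 61: v_61 = 61 · 120 = 7320.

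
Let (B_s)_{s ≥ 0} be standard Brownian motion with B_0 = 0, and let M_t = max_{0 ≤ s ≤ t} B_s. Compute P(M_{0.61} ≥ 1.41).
P(M_{0.61} ≥ 1.41) = 2·P(B_{0.61} ≥ 1.41) = 2(1 − Φ(1.41/√0.61)) ≈ 0.0710

By the reflection principle for Brownian motion, P(M_t ≥ a) = 2 · P(B_t ≥ a) for a ≥ 0. Since B_t ~ N(0, t), P(B_t ≥ 1.41) = 1 − Φ(1.41/√t) = 1 − Φ(1.41/√0.61) = 1 − Φ(1.8053). So
  P(M_{0.61} ≥ 1.41) = 2(1 − Φ(1.8053)) ≈ 0.0710.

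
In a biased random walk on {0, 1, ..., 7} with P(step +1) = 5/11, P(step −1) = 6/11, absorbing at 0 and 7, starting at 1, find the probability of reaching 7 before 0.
P(hit 7 before 0) = (1 − (6/5)^1) / (1 − (6/5)^7) = 15625/201811

Let u_k denote P(reach 7 before 0 | start at k). Boundary: u_0 = 0, u_7 = 1. Recurrence: u_k = 5/11·u_{k+1} + 6/11·u_{k-1} for 1 ≤ k ≤ 6. Try u_k = A + B·r^k with r = q/p = (6/11)/(5/11) = 6/5. Substitution satisfies the recurrence; boundary conditions give:
  u_k = (1 − r^k) / (1 − r^N) = (1 − (6/5)^1) / (1 − (6/5)^7) = 15625/201811.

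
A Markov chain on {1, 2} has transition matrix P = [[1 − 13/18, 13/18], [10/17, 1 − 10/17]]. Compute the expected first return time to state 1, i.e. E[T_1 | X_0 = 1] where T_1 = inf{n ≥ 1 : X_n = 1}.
E[T_1 | X_0 = 1] = 1/π_1 = 401/180

For an irreducible recurrent Markov chain with stationary distribution π, E[T_i | X_0 = i] = 1/π_i (Kac's formula). Here π_1 = (10/17)/(13/18 + 10/17) = (10/17)/(401/306) = 180/401, so E[T_1 | X_0 = 1] = 1/π_1 = (13/18 + 10/17)/(10/17) = (401/306)/(10/17) = 401/180.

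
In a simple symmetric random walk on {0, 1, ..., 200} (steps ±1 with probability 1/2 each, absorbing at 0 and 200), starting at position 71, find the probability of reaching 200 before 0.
P(hit 200 before 0) = 71/200

Let u_k = P(hit 200 before 0 | start at k). Then u_0 = 0, u_200 = 1, and u_k = u_{k-1}/2 + u_{k+1}/2 for 1 ≤ k ≤ 199. This harmonic recurrence is solved by u_k = k/200, giving u_71 = 71/200.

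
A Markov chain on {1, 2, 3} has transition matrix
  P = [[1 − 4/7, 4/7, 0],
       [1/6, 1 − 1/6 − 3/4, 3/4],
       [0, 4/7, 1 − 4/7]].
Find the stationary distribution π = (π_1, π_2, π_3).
π = (14/125, 48/125, 63/125)

This is a birth-death chain on three states, which satisfies detailed balance: π_1 · P_{12} = π_2 · P_{21} and π_2 · P_{23} = π_3 · P_{32}.
From π_1 · 4/7 = π_2 · 1/6: π_2/π_1 = (4/7)/(1/6) = 24/7.
From π_2 · 3/4 = π_3 · 4/7: π_3/π_2 = (3/4)/(4/7) = 21/16.
Take π_1 proportional to 1; then unnormalized π = (1, 24/7, 9/2). Normalize by dividing by the sum 125/14:
  π = (14/125, 48/125, 63/125).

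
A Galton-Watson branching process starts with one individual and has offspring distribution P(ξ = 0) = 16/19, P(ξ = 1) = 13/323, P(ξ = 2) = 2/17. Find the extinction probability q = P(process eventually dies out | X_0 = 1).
q = 1

Mean offspring μ = 0·16/19 + 1·13/323 + 2·2/17 = 89/323 ≤ 1. For μ ≤ 1 with offspring not concentrated at 1, the Galton-Watson process goes extinct almost surely, so q = 1.
(Algebraic check: The pgf is f(s) = 16/19 + 13/323·s + 2/17·s². The extinction probability q is the smallest fixed point of f in [0, 1]. Setting s = f(s):
  2/17·s² + (13/323 − 1)·s + 16/19 = 0
  2/17·s² − (16/19 + 2/17)·s + 16/19 = 0
which factors as (s − 1)·(2/17·s − 16/19) = 0, giving roots s = 1 and s = (16/19)/(2/17) = 136/19. Since 136/19 ≥ 1, the smallest root in [0, 1] is s = 1.)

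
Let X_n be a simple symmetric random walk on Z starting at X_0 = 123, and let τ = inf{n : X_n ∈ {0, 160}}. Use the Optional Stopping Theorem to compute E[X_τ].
E[X_τ] = 123

X_n is a martingale and τ is a bounded-mean stopping time (indeed τ is finite a.s. with bounded expectation since the walk is in a bounded region). By the OST, E[X_τ] = E[X_0] = 123. Equivalently: E[X_τ] = 160 · P(hit 160 first) + 0 · P(hit 0 first) = 160 · (123/160) = 123.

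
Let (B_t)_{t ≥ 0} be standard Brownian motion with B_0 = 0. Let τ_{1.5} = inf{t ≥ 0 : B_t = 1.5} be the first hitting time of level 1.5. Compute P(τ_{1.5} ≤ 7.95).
P(τ_{1.5} ≤ 7.95) = 2(1 − Φ(1.5/√7.95)) = 2(1 − Φ(0.5320)) ≈ 0.5947

By the reflection principle for standard BM, P(τ_b ≤ t) = 2 · P(B_t ≥ b). Since B_t ~ N(0, t), P(B_t ≥ 1.5) = 1 − Φ(1.5/√t) = 1 − Φ(1.5/√7.95) = 1 − Φ(0.5320) ≈ 0.29736. Doubling: P(τ_{1.5} ≤ 7.95) ≈ 2 · 0.29736 = 0.59472 ≈ 0.5947.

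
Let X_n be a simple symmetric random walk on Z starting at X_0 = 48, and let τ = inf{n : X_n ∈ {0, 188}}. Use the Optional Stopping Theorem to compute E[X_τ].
E[X_τ] = 48

X_n is a martingale and τ is a bounded-mean stopping time (indeed τ is finite a.s. with bounded expectation since the walk is in a bounded region). By the OST, E[X_τ] = E[X_0] = 48. Equivalently: E[X_τ] = 188 · P(hit 188 first) + 0 · P(hit 0 first) = 188 · (48/188) = 48.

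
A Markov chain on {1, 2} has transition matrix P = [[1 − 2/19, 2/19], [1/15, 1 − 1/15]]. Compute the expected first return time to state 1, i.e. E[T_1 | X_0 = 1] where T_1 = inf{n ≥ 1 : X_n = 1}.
E[T_1 | X_0 = 1] = 1/π_1 = 49/19

For an irreducible recurrent Markov chain with stationary distribution π, E[T_i | X_0 = i] = 1/π_i (Kac's formula). Here π_1 = (1/15)/(2/19 + 1/15) = (1/15)/(49/285) = 19/49, so E[T_1 | X_0 = 1] = 1/π_1 = (2/19 + 1/15)/(1/15) = (49/285)/(1/15) = 49/19.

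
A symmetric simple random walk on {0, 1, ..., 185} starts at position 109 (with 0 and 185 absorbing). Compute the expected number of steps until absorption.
E[τ | X_0 = 109] = 8284

Let v_k = E[τ | X_0 = k]. Boundary: v_0 = v_185 = 0. Recurrence: v_k = 1 + (v_{k-1} + v_{k+1})/2 for 1 ≤ k ≤ 184. The particular solution to v_k − (v_{k-1} + v_{k+1})/2 = 1 is v_k = −k^2. Adding homogeneous solution A + B k and matching boundaries gives v_k = k (185 − k). Substituting k = 109: v_109 = 109 · 76 = 8284.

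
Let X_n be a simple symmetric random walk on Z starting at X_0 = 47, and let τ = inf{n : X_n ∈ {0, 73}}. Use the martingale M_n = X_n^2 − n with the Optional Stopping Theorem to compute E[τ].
E[τ] = 1222

M_n = X_n^2 − n is a martingale (since E[X_{n+1}^2 | F_n] = X_n^2 + 1). By OST (τ has finite mean in a bounded region), E[M_τ] = E[M_0] = X_0^2 − 0 = 47^2 = 2209. Also E[M_τ] = E[X_τ^2] − E[τ]. The walk exits at 0 or 73, with P(hit 73 first) = 47/73, so E[X_τ^2] = 73^2 · 47/73 + 0 = 3431. Thus E[τ] = E[X_τ^2] − E[M_τ] = 3431 − 2209 = 1222 = 47(73 − 47) = 1222.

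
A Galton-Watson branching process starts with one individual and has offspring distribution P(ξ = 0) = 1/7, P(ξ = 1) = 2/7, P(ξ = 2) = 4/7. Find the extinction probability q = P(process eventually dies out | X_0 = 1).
q = 1/4

The pgf is f(s) = 1/7 + 2/7·s + 4/7·s². The extinction probability q is the smallest fixed point of f in [0, 1]. Setting s = f(s):
  4/7·s² + (2/7 − 1)·s + 1/7 = 0
  4/7·s² − (1/7 + 4/7)·s + 1/7 = 0
which factors as (s − 1)·(4/7·s − 1/7) = 0, giving roots s = 1 and s = (1/7)/(4/7) = 1/4.
Mean offspring μ = 2/7 + 2·4/7 = 10/7 > 1 (supercritical), so q < 1. The extinction probability is the smaller root: q = (1/7)/(4/7) = 1/4.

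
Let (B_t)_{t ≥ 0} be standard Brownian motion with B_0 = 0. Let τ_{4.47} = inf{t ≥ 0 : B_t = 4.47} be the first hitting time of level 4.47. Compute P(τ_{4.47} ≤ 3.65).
P(τ_{4.47} ≤ 3.65) = 2(1 − Φ(4.47/√3.65)) = 2(1 − Φ(2.3397)) ≈ 0.0193

By the reflection principle for standard BM, P(τ_b ≤ t) = 2 · P(B_t ≥ b). Since B_t ~ N(0, t), P(B_t ≥ 4.47) = 1 − Φ(4.47/√t) = 1 − Φ(4.47/√3.65) = 1 − Φ(2.3397) ≈ 0.00965. Doubling: P(τ_{4.47} ≤ 3.65) ≈ 2 · 0.00965 = 0.01930 ≈ 0.0193.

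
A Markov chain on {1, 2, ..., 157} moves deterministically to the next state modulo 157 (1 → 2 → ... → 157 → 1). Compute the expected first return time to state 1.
E[T_1 | X_0 = 1] = 157

The chain cycles deterministically, so starting at state 1 it returns in exactly 157 steps. Equivalently, the stationary distribution is uniform π_j = 1/157 for every state j, so by Kac's formula E[T_1] = 1/π_1 = 157.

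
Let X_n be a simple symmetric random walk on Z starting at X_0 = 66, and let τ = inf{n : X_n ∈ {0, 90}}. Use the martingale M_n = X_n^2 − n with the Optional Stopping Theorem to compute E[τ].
E[τ] = 1584

M_n = X_n^2 − n is a martingale (since E[X_{n+1}^2 | F_n] = X_n^2 + 1). By OST (τ has finite mean in a bounded region), E[M_τ] = E[M_0] = X_0^2 − 0 = 66^2 = 4356. Also E[M_τ] = E[X_τ^2] − E[τ]. The walk exits at 0 or 90, with P(hit 90 first) = 66/90, so E[X_τ^2] = 90^2 · 66/90 + 0 = 5940. Thus E[τ] = E[X_τ^2] − E[M_τ] = 5940 − 4356 = 1584 = 66(90 − 66) = 1584.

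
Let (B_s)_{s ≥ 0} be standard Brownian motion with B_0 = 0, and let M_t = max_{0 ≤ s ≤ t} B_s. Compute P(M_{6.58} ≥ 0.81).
P(M_{6.58} ≥ 0.81) = 2·P(B_{6.58} ≥ 0.81) = 2(1 − Φ(0.81/√6.58)) ≈ 0.7522

By the reflection principle for Brownian motion, P(M_t ≥ a) = 2 · P(B_t ≥ a) for a ≥ 0. Since B_t ~ N(0, t), P(B_t ≥ 0.81) = 1 − Φ(0.81/√t) = 1 − Φ(0.81/√6.58) = 1 − Φ(0.3158). So
  P(M_{6.58} ≥ 0.81) = 2(1 − Φ(0.3158)) ≈ 0.7522.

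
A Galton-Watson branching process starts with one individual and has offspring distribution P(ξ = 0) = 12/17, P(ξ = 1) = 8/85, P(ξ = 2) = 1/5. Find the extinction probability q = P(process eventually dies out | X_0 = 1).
q = 1

Mean offspring μ = 0·12/17 + 1·8/85 + 2·1/5 = 42/85 ≤ 1. For μ ≤ 1 with offspring not concentrated at 1, the Galton-Watson process goes extinct almost surely, so q = 1.
(Algebraic check: The pgf is f(s) = 12/17 + 8/85·s + 1/5·s². The extinction probability q is the smallest fixed point of f in [0, 1]. Setting s = f(s):
  1/5·s² + (8/85 − 1)·s + 12/17 = 0
  1/5·s² − (12/17 + 1/5)·s + 12/17 = 0
which factors as (s − 1)·(1/5·s − 12/17) = 0, giving roots s = 1 and s = (12/17)/(1/5) = 60/17. Since 60/17 ≥ 1, the smallest root in [0, 1] is s = 1.)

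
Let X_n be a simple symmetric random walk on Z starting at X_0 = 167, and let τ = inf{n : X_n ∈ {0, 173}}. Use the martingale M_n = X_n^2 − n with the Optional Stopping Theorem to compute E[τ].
E[τ] = 1002

M_n = X_n^2 − n is a martingale (since E[X_{n+1}^2 | F_n] = X_n^2 + 1). By OST (τ has finite mean in a bounded region), E[M_τ] = E[M_0] = X_0^2 − 0 = 167^2 = 27889. Also E[M_τ] = E[X_τ^2] − E[τ]. The walk exits at 0 or 173, with P(hit 173 first) = 167/173, so E[X_τ^2] = 173^2 · 167/173 + 0 = 28891. Thus E[τ] = E[X_τ^2] − E[M_τ] = 28891 − 27889 = 1002 = 167(173 − 167) = 1002.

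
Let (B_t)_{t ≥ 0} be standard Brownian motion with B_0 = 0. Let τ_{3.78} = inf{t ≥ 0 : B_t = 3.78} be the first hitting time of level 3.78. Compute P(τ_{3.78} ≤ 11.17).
P(τ_{3.78} ≤ 11.17) = 2(1 − Φ(3.78/√11.17)) = 2(1 − Φ(1.1310)) ≈ 0.2581

By the reflection principle for standard BM, P(τ_b ≤ t) = 2 · P(B_t ≥ b). Since B_t ~ N(0, t), P(B_t ≥ 3.78) = 1 − Φ(3.78/√t) = 1 − Φ(3.78/√11.17) = 1 − Φ(1.1310) ≈ 0.12903. Doubling: P(τ_{3.78} ≤ 11.17) ≈ 2 · 0.12903 = 0.25806 ≈ 0.2581.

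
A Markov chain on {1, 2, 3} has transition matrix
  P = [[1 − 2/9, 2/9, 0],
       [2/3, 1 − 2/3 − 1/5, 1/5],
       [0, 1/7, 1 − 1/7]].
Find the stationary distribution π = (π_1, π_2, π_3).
π = (5/9, 5/27, 7/27)

This is a birth-death chain on three states, which satisfies detailed balance: π_1 · P_{12} = π_2 · P_{21} and π_2 · P_{23} = π_3 · P_{32}.
From π_1 · 2/9 = π_2 · 2/3: π_2/π_1 = (2/9)/(2/3) = 1/3.
From π_2 · 1/5 = π_3 · 1/7: π_3/π_2 = (1/5)/(1/7) = 7/5.
Take π_1 proportional to 1; then unnormalized π = (1, 1/3, 7/15). Normalize by dividing by the sum 9/5:
  π = (5/9, 5/27, 7/27).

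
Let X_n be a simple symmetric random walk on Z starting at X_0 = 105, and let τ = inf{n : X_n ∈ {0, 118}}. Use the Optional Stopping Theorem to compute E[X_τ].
E[X_τ] = 105

X_n is a martingale and τ is a bounded-mean stopping time (indeed τ is finite a.s. with bounded expectation since the walk is in a bounded region). By the OST, E[X_τ] = E[X_0] = 105. Equivalently: E[X_τ] = 118 · P(hit 118 first) + 0 · P(hit 0 first) = 118 · (105/118) = 105.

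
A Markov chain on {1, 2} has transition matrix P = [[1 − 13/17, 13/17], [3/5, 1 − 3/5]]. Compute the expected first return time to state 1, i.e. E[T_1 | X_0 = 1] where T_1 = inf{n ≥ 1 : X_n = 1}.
E[T_1 | X_0 = 1] = 1/π_1 = 116/51

For an irreducible recurrent Markov chain with stationary distribution π, E[T_i | X_0 = i] = 1/π_i (Kac's formula). Here π_1 = (3/5)/(13/17 + 3/5) = (3/5)/(116/85) = 51/116, so E[T_1 | X_0 = 1] = 1/π_1 = (13/17 + 3/5)/(3/5) = (116/85)/(3/5) = 116/51.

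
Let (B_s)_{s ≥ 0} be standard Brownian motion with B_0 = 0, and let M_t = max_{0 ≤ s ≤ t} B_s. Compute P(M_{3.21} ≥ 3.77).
P(M_{3.21} ≥ 3.77) = 2·P(B_{3.21} ≥ 3.77) = 2(1 − Φ(3.77/√3.21)) ≈ 0.0354

By the reflection principle for Brownian motion, P(M_t ≥ a) = 2 · P(B_t ≥ a) for a ≥ 0. Since B_t ~ N(0, t), P(B_t ≥ 3.77) = 1 − Φ(3.77/√t) = 1 − Φ(3.77/√3.21) = 1 − Φ(2.1042). So
  P(M_{3.21} ≥ 3.77) = 2(1 − Φ(2.1042)) ≈ 0.0354.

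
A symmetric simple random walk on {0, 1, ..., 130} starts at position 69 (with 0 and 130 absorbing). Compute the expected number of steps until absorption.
E[τ | X_0 = 69] = 4209

Let v_k = E[τ | X_0 = k]. Boundary: v_0 = v_130 = 0. Recurrence: v_k = 1 + (v_{k-1} + v_{k+1})/2 for 1 ≤ k ≤ 129. The particular solution to v_k − (v_{k-1} + v_{k+1})/2 = 1 is v_k = −k^2. Adding homogeneous solution A + B k and matching boundaries gives v_k = k (130 − k). Substituting k = 69: v_69 = 69 · 61 = 4209.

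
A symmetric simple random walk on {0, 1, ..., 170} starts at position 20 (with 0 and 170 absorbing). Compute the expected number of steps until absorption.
E[τ | X_0 = 20] = 3000

Let v_k = E[τ | X_0 = k]. Boundary: v_0 = v_170 = 0. Recurrence: v_k = 1 + (v_{k-1} + v_{k+1})/2 for 1 ≤ k ≤ 169. The particular solution to v_k − (v_{k-1} + v_{k+1})/2 = 1 is v_k = −k^2. Adding homogeneous solution A + B k and matching boundaries gives v_k = k (170 − k). Substituting k = 20: v_20 = 20 · 150 = 3000.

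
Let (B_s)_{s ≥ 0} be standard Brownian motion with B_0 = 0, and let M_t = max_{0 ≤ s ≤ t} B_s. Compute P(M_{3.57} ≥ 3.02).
P(M_{3.57} ≥ 3.02) = 2·P(B_{3.57} ≥ 3.02) = 2(1 − Φ(3.02/√3.57)) ≈ 0.1100

By the reflection principle for Brownian motion, P(M_t ≥ a) = 2 · P(B_t ≥ a) for a ≥ 0. Since B_t ~ N(0, t), P(B_t ≥ 3.02) = 1 − Φ(3.02/√t) = 1 − Φ(3.02/√3.57) = 1 − Φ(1.5984). So
  P(M_{3.57} ≥ 3.02) = 2(1 − Φ(1.5984)) ≈ 0.1100.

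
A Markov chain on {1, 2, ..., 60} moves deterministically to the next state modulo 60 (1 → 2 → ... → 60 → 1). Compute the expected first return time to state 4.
E[T_4 | X_0 = 4] = 60

The chain cycles deterministically, so starting at state 4 it returns in exactly 60 steps. Equivalently, the stationary distribution is uniform π_j = 1/60 for every state j, so by Kac's formula E[T_4] = 1/π_4 = 60.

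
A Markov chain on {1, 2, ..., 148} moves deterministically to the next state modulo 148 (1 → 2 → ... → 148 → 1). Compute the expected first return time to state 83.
E[T_83 | X_0 = 83] = 148

The chain cycles deterministically, so starting at state 83 it returns in exactly 148 steps. Equivalently, the stationary distribution is uniform π_j = 1/148 for every state j, so by Kac's formula E[T_83] = 1/π_83 = 148.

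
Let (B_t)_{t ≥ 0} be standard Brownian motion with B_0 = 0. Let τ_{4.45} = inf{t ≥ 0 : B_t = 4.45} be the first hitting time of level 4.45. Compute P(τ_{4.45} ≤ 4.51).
P(τ_{4.45} ≤ 4.51) = 2(1 − Φ(4.45/√4.51)) = 2(1 − Φ(2.0954)) ≈ 0.0361

By the reflection principle for standard BM, P(τ_b ≤ t) = 2 · P(B_t ≥ b). Since B_t ~ N(0, t), P(B_t ≥ 4.45) = 1 − Φ(4.45/√t) = 1 − Φ(4.45/√4.51) = 1 − Φ(2.0954) ≈ 0.01807. Doubling: P(τ_{4.45} ≤ 4.51) ≈ 2 · 0.01807 = 0.03614 ≈ 0.0361.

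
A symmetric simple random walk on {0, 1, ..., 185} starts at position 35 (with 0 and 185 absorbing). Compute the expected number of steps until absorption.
E[τ | X_0 = 35] = 5250

Let v_k = E[τ | X_0 = k]. Boundary: v_0 = v_185 = 0. Recurrence: v_k = 1 + (v_{k-1} + v_{k+1})/2 for 1 ≤ k ≤ 184. The particular solution to v_k − (v_{k-1} + v_{k+1})/2 = 1 is v_k = −k^2. Adding homogeneous solution A + B k and matching boundaries gives v_k = k (185 − k). Substituting k = 35: v_35 = 35 · 150 = 5250.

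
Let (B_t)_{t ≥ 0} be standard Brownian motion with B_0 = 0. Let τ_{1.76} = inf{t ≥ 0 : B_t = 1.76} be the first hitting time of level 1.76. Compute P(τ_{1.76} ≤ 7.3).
P(τ_{1.76} ≤ 7.3) = 2(1 − Φ(1.76/√7.3)) = 2(1 − Φ(0.6514)) ≈ 0.5148

By the reflection principle for standard BM, P(τ_b ≤ t) = 2 · P(B_t ≥ b). Since B_t ~ N(0, t), P(B_t ≥ 1.76) = 1 − Φ(1.76/√t) = 1 − Φ(1.76/√7.3) = 1 − Φ(0.6514) ≈ 0.25739. Doubling: P(τ_{1.76} ≤ 7.3) ≈ 2 · 0.25739 = 0.51478 ≈ 0.5148.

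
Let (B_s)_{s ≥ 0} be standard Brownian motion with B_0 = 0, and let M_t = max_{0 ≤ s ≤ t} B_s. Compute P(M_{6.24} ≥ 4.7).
P(M_{6.24} ≥ 4.7) = 2·P(B_{6.24} ≥ 4.7) = 2(1 − Φ(4.7/√6.24)) ≈ 0.0599

By the reflection principle for Brownian motion, P(M_t ≥ a) = 2 · P(B_t ≥ a) for a ≥ 0. Since B_t ~ N(0, t), P(B_t ≥ 4.7) = 1 − Φ(4.7/√t) = 1 − Φ(4.7/√6.24) = 1 − Φ(1.8815). So
  P(M_{6.24} ≥ 4.7) = 2(1 − Φ(1.8815)) ≈ 0.0599.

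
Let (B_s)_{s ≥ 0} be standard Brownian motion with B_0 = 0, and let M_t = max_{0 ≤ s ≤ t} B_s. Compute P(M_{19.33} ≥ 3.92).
P(M_{19.33} ≥ 3.92) = 2·P(B_{19.33} ≥ 3.92) = 2(1 − Φ(3.92/√19.33)) ≈ 0.3726

By the reflection principle for Brownian motion, P(M_t ≥ a) = 2 · P(B_t ≥ a) for a ≥ 0. Since B_t ~ N(0, t), P(B_t ≥ 3.92) = 1 − Φ(3.92/√t) = 1 − Φ(3.92/√19.33) = 1 − Φ(0.8916). So
  P(M_{19.33} ≥ 3.92) = 2(1 − Φ(0.8916)) ≈ 0.3726.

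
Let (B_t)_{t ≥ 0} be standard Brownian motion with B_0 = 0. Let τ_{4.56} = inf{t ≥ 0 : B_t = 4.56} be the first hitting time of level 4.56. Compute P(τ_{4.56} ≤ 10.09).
P(τ_{4.56} ≤ 10.09) = 2(1 − Φ(4.56/√10.09)) = 2(1 − Φ(1.4356)) ≈ 0.1511

By the reflection principle for standard BM, P(τ_b ≤ t) = 2 · P(B_t ≥ b). Since B_t ~ N(0, t), P(B_t ≥ 4.56) = 1 − Φ(4.56/√t) = 1 − Φ(4.56/√10.09) = 1 − Φ(1.4356) ≈ 0.07556. Doubling: P(τ_{4.56} ≤ 10.09) ≈ 2 · 0.07556 = 0.15112 ≈ 0.1511.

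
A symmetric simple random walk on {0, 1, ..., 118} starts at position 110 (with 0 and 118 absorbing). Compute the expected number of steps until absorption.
E[τ | X_0 = 110] = 880

Let v_k = E[τ | X_0 = k]. Boundary: v_0 = v_118 = 0. Recurrence: v_k = 1 + (v_{k-1} + v_{k+1})/2 for 1 ≤ k ≤ 117. The particular solution to v_k − (v_{k-1} + v_{k+1})/2 = 1 is v_k = −k^2. Adding homogeneous solution A + B k and matching boundaries gives v_k = k (118 − k). Substituting k = 110: v_110 = 110 · 8 = 880.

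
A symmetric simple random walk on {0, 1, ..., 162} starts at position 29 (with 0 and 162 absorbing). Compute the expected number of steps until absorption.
E[τ | X_0 = 29] = 3857

Let v_k = E[τ | X_0 = k]. Boundary: v_0 = v_162 = 0. Recurrence: v_k = 1 + (v_{k-1} + v_{k+1})/2 for 1 ≤ k ≤ 161. The particular solution to v_k − (v_{k-1} + v_{k+1})/2 = 1 is v_k = −k^2. Adding homogeneous solution A + B k and matching boundaries gives v_k = k (162 − k). Substituting k = 29: v_29 = 29 · 133 = 3857.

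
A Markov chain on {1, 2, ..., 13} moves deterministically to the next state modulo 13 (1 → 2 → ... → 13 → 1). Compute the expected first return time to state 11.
E[T_11 | X_0 = 11] = 13

The chain cycles deterministically, so starting at state 11 it returns in exactly 13 steps. Equivalently, the stationary distribution is uniform π_j = 1/13 for every state j, so by Kac's formula E[T_11] = 1/π_11 = 13.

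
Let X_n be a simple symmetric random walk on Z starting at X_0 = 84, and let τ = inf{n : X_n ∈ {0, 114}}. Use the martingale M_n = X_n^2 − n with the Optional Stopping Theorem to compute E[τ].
E[τ] = 2520

M_n = X_n^2 − n is a martingale (since E[X_{n+1}^2 | F_n] = X_n^2 + 1). By OST (τ has finite mean in a bounded region), E[M_τ] = E[M_0] = X_0^2 − 0 = 84^2 = 7056. Also E[M_τ] = E[X_τ^2] − E[τ]. The walk exits at 0 or 114, with P(hit 114 first) = 84/114, so E[X_τ^2] = 114^2 · 84/114 + 0 = 9576. Thus E[τ] = E[X_τ^2] − E[M_τ] = 9576 − 7056 = 2520 = 84(114 − 84) = 2520.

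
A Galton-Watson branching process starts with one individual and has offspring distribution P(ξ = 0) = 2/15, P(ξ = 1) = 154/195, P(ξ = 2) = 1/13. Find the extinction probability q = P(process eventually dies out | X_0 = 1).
q = 1

Mean offspring μ = 0·2/15 + 1·154/195 + 2·1/13 = 184/195 ≤ 1. For μ ≤ 1 with offspring not concentrated at 1, the Galton-Watson process goes extinct almost surely, so q = 1.
(Algebraic check: The pgf is f(s) = 2/15 + 154/195·s + 1/13·s². The extinction probability q is the smallest fixed point of f in [0, 1]. Setting s = f(s):
  1/13·s² + (154/195 − 1)·s + 2/15 = 0
  1/13·s² − (2/15 + 1/13)·s + 2/15 = 0
which factors as (s − 1)·(1/13·s − 2/15) = 0, giving roots s = 1 and s = (2/15)/(1/13) = 26/15. Since 26/15 ≥ 1, the smallest root in [0, 1] is s = 1.)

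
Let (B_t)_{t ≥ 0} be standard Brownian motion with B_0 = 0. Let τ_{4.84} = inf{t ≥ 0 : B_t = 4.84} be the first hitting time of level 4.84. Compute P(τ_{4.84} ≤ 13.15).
P(τ_{4.84} ≤ 13.15) = 2(1 − Φ(4.84/√13.15)) = 2(1 − Φ(1.3347)) ≈ 0.1820

By the reflection principle for standard BM, P(τ_b ≤ t) = 2 · P(B_t ≥ b). Since B_t ~ N(0, t), P(B_t ≥ 4.84) = 1 − Φ(4.84/√t) = 1 − Φ(4.84/√13.15) = 1 − Φ(1.3347) ≈ 0.09099. Doubling: P(τ_{4.84} ≤ 13.15) ≈ 2 · 0.09099 = 0.18198 ≈ 0.1820.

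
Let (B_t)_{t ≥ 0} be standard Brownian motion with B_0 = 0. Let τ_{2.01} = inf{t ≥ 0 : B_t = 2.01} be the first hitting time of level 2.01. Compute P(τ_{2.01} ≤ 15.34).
P(τ_{2.01} ≤ 15.34) = 2(1 − Φ(2.01/√15.34)) = 2(1 − Φ(0.5132)) ≈ 0.6078

By the reflection principle for standard BM, P(τ_b ≤ t) = 2 · P(B_t ≥ b). Since B_t ~ N(0, t), P(B_t ≥ 2.01) = 1 − Φ(2.01/√t) = 1 − Φ(2.01/√15.34) = 1 − Φ(0.5132) ≈ 0.30391. Doubling: P(τ_{2.01} ≤ 15.34) ≈ 2 · 0.30391 = 0.60782 ≈ 0.6078.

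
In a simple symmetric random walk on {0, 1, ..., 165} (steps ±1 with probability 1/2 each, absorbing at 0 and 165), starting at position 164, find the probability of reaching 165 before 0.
P(hit 165 before 0) = 164/165

Let u_k = P(hit 165 before 0 | start at k). Then u_0 = 0, u_165 = 1, and u_k = u_{k-1}/2 + u_{k+1}/2 for 1 ≤ k ≤ 164. This harmonic recurrence is solved by u_k = k/165, giving u_164 = 164/165.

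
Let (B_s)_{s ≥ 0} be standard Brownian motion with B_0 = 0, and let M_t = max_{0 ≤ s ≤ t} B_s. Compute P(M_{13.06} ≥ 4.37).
P(M_{13.06} ≥ 4.37) = 2·P(B_{13.06} ≥ 4.37) = 2(1 − Φ(4.37/√13.06)) ≈ 0.2266

By the reflection principle for Brownian motion, P(M_t ≥ a) = 2 · P(B_t ≥ a) for a ≥ 0. Since B_t ~ N(0, t), P(B_t ≥ 4.37) = 1 − Φ(4.37/√t) = 1 − Φ(4.37/√13.06) = 1 − Φ(1.2092). So
  P(M_{13.06} ≥ 4.37) = 2(1 − Φ(1.2092)) ≈ 0.2266.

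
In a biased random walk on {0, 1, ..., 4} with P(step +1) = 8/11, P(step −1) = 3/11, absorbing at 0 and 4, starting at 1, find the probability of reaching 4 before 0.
P(hit 4 before 0) = (1 − (3/8)^1) / (1 − (3/8)^4) = 512/803

Let u_k denote P(reach 4 before 0 | start at k). Boundary: u_0 = 0, u_4 = 1. Recurrence: u_k = 8/11·u_{k+1} + 3/11·u_{k-1} for 1 ≤ k ≤ 3. Try u_k = A + B·r^k with r = q/p = (3/11)/(8/11) = 3/8. Substitution satisfies the recurrence; boundary conditions give:
  u_k = (1 − r^k) / (1 − r^N) = (1 − (3/8)^1) / (1 − (3/8)^4) = 512/803.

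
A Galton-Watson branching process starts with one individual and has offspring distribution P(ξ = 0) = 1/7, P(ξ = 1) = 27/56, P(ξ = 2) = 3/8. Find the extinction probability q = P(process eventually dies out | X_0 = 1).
q = 8/21

The pgf is f(s) = 1/7 + 27/56·s + 3/8·s². The extinction probability q is the smallest fixed point of f in [0, 1]. Setting s = f(s):
  3/8·s² + (27/56 − 1)·s + 1/7 = 0
  3/8·s² − (1/7 + 3/8)·s + 1/7 = 0
which factors as (s − 1)·(3/8·s − 1/7) = 0, giving roots s = 1 and s = (1/7)/(3/8) = 8/21.
Mean offspring μ = 27/56 + 2·3/8 = 69/56 > 1 (supercritical), so q < 1. The extinction probability is the smaller root: q = (1/7)/(3/8) = 8/21.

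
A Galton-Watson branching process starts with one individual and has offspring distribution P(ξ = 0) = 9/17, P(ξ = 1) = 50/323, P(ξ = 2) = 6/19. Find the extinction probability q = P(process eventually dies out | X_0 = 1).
q = 1

Mean offspring μ = 0·9/17 + 1·50/323 + 2·6/19 = 254/323 ≤ 1. For μ ≤ 1 with offspring not concentrated at 1, the Galton-Watson process goes extinct almost surely, so q = 1.
(Algebraic check: The pgf is f(s) = 9/17 + 50/323·s + 6/19·s². The extinction probability q is the smallest fixed point of f in [0, 1]. Setting s = f(s):
  6/19·s² + (50/323 − 1)·s + 9/17 = 0
  6/19·s² − (9/17 + 6/19)·s + 9/17 = 0
which factors as (s − 1)·(6/19·s − 9/17) = 0, giving roots s = 1 and s = (9/17)/(6/19) = 57/34. Since 57/34 ≥ 1, the smallest root in [0, 1] is s = 1.)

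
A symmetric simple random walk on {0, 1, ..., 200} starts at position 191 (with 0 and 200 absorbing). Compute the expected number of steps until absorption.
E[τ | X_0 = 191] = 1719

Let v_k = E[τ | X_0 = k]. Boundary: v_0 = v_200 = 0. Recurrence: v_k = 1 + (v_{k-1} + v_{k+1})/2 for 1 ≤ k ≤ 199. The particular solution to v_k − (v_{k-1} + v_{k+1})/2 = 1 is v_k = −k^2. Adding homogeneous solution A + B k and matching boundaries gives v_k = k (200 − k). Substituting k = 191: v_191 = 191 · 9 = 1719.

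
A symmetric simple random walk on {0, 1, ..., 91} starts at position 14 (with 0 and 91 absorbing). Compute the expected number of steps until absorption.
E[τ | X_0 = 14] = 1078

Let v_k = E[τ | X_0 = k]. Boundary: v_0 = v_91 = 0. Recurrence: v_k = 1 + (v_{k-1} + v_{k+1})/2 for 1 ≤ k ≤ 90. The particular solution to v_k − (v_{k-1} + v_{k+1})/2 = 1 is v_k = −k^2. Adding homogeneous solution A + B k and matching boundaries gives v_k = k (91 − k). Substituting k = 14: v_14 = 14 · 77 = 1078.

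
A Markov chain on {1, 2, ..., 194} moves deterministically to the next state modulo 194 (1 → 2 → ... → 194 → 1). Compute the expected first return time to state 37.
E[T_37 | X_0 = 37] = 194

The chain cycles deterministically, so starting at state 37 it returns in exactly 194 steps. Equivalently, the stationary distribution is uniform π_j = 1/194 for every state j, so by Kac's formula E[T_37] = 1/π_37 = 194.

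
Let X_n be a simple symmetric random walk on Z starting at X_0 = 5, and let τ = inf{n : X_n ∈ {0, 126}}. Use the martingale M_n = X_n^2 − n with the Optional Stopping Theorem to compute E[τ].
E[τ] = 605

M_n = X_n^2 − n is a martingale (since E[X_{n+1}^2 | F_n] = X_n^2 + 1). By OST (τ has finite mean in a bounded region), E[M_τ] = E[M_0] = X_0^2 − 0 = 5^2 = 25. Also E[M_τ] = E[X_τ^2] − E[τ]. The walk exits at 0 or 126, with P(hit 126 first) = 5/126, so E[X_τ^2] = 126^2 · 5/126 + 0 = 630. Thus E[τ] = E[X_τ^2] − E[M_τ] = 630 − 25 = 605 = 5(126 − 5) = 605.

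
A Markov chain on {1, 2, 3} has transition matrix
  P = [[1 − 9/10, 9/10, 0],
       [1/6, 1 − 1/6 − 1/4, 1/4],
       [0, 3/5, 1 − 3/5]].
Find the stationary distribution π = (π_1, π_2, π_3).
π = (20/173, 108/173, 45/173)

This is a birth-death chain on three states, which satisfies detailed balance: π_1 · P_{12} = π_2 · P_{21} and π_2 · P_{23} = π_3 · P_{32}.
From π_1 · 9/10 = π_2 · 1/6: π_2/π_1 = (9/10)/(1/6) = 27/5.
From π_2 · 1/4 = π_3 · 3/5: π_3/π_2 = (1/4)/(3/5) = 5/12.
Take π_1 proportional to 1; then unnormalized π = (1, 27/5, 9/4). Normalize by dividing by the sum 173/20:
  π = (20/173, 108/173, 45/173).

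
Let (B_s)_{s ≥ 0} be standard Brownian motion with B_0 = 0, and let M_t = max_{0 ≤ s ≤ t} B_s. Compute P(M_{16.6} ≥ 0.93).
P(M_{16.6} ≥ 0.93) = 2·P(B_{16.6} ≥ 0.93) = 2(1 − Φ(0.93/√16.6)) ≈ 0.8194

By the reflection principle for Brownian motion, P(M_t ≥ a) = 2 · P(B_t ≥ a) for a ≥ 0. Since B_t ~ N(0, t), P(B_t ≥ 0.93) = 1 − Φ(0.93/√t) = 1 − Φ(0.93/√16.6) = 1 − Φ(0.2283). So
  P(M_{16.6} ≥ 0.93) = 2(1 − Φ(0.2283)) ≈ 0.8194.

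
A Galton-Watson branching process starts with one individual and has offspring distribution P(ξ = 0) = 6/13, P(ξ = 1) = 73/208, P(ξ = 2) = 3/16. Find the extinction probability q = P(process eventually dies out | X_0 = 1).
q = 1

Mean offspring μ = 0·6/13 + 1·73/208 + 2·3/16 = 151/208 ≤ 1. For μ ≤ 1 with offspring not concentrated at 1, the Galton-Watson process goes extinct almost surely, so q = 1.
(Algebraic check: The pgf is f(s) = 6/13 + 73/208·s + 3/16·s². The extinction probability q is the smallest fixed point of f in [0, 1]. Setting s = f(s):
  3/16·s² + (73/208 − 1)·s + 6/13 = 0
  3/16·s² − (6/13 + 3/16)·s + 6/13 = 0
which factors as (s − 1)·(3/16·s − 6/13) = 0, giving roots s = 1 and s = (6/13)/(3/16) = 32/13. Since 32/13 ≥ 1, the smallest root in [0, 1] is s = 1.)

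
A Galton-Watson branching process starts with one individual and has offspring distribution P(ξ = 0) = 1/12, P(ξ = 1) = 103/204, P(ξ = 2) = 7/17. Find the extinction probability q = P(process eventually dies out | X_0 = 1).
q = 17/84

The pgf is f(s) = 1/12 + 103/204·s + 7/17·s². The extinction probability q is the smallest fixed point of f in [0, 1]. Setting s = f(s):
  7/17·s² + (103/204 − 1)·s + 1/12 = 0
  7/17·s² − (1/12 + 7/17)·s + 1/12 = 0
which factors as (s − 1)·(7/17·s − 1/12) = 0, giving roots s = 1 and s = (1/12)/(7/17) = 17/84.
Mean offspring μ = 103/204 + 2·7/17 = 271/204 > 1 (supercritical), so q < 1. The extinction probability is the smaller root: q = (1/12)/(7/17) = 17/84.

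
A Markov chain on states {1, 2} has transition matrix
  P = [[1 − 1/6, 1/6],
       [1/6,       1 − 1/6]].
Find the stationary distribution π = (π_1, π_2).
π_1 = 1/2, π_2 = 1/2

Solve πP = π with π_1 + π_2 = 1. From πP = π: π_1 · (1 − 1/6) + π_2 · 1/6 = π_1 ⇒ π_2 · 1/6 = π_1 · 1/6 ⇒ π_2/π_1 = (1/6)/(1/6) = 1. Together with π_1 + π_2 = 1:
  π_1 = (1/6)/(1/6 + 1/6) = (1/6)/(1/3) = 1/2,
  π_2 = (1/6)/(1/6 + 1/6) = (1/6)/(1/3) = 1/2.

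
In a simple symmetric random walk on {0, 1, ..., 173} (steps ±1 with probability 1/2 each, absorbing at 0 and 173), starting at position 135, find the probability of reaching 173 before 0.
P(hit 173 before 0) = 135/173

Let u_k = P(hit 173 before 0 | start at k). Then u_0 = 0, u_173 = 1, and u_k = u_{k-1}/2 + u_{k+1}/2 for 1 ≤ k ≤ 172. This harmonic recurrence is solved by u_k = k/173, giving u_135 = 135/173.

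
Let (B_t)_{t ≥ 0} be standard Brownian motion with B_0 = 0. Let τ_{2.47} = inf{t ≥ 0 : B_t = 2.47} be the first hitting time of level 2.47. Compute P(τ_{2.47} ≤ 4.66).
P(τ_{2.47} ≤ 4.66) = 2(1 − Φ(2.47/√4.66)) = 2(1 − Φ(1.1442)) ≈ 0.2525

By the reflection principle for standard BM, P(τ_b ≤ t) = 2 · P(B_t ≥ b). Since B_t ~ N(0, t), P(B_t ≥ 2.47) = 1 − Φ(2.47/√t) = 1 − Φ(2.47/√4.66) = 1 − Φ(1.1442) ≈ 0.12627. Doubling: P(τ_{2.47} ≤ 4.66) ≈ 2 · 0.12627 = 0.25254 ≈ 0.2525.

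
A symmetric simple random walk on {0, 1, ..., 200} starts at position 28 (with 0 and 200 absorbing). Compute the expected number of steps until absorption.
E[τ | X_0 = 28] = 4816

Let v_k = E[τ | X_0 = k]. Boundary: v_0 = v_200 = 0. Recurrence: v_k = 1 + (v_{k-1} + v_{k+1})/2 for 1 ≤ k ≤ 199. The particular solution to v_k − (v_{k-1} + v_{k+1})/2 = 1 is v_k = −k^2. Adding homogeneous solution A + B k and matching boundaries gives v_k = k (200 − k). Substituting k = 28: v_28 = 28 · 172 = 4816.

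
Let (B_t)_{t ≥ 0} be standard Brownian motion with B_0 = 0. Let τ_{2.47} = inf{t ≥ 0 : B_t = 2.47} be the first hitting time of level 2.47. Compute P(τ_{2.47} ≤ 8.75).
P(τ_{2.47} ≤ 8.75) = 2(1 − Φ(2.47/√8.75)) = 2(1 − Φ(0.8350)) ≈ 0.4037

By the reflection principle for standard BM, P(τ_b ≤ t) = 2 · P(B_t ≥ b). Since B_t ~ N(0, t), P(B_t ≥ 2.47) = 1 − Φ(2.47/√t) = 1 − Φ(2.47/√8.75) = 1 − Φ(0.8350) ≈ 0.20186. Doubling: P(τ_{2.47} ≤ 8.75) ≈ 2 · 0.20186 = 0.40372 ≈ 0.4037.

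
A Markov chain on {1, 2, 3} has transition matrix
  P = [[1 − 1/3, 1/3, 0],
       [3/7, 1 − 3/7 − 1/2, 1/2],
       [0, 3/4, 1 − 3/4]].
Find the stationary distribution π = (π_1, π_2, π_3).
π = (27/62, 21/62, 7/31)

This is a birth-death chain on three states, which satisfies detailed balance: π_1 · P_{12} = π_2 · P_{21} and π_2 · P_{23} = π_3 · P_{32}.
From π_1 · 1/3 = π_2 · 3/7: π_2/π_1 = (1/3)/(3/7) = 7/9.
From π_2 · 1/2 = π_3 · 3/4: π_3/π_2 = (1/2)/(3/4) = 2/3.
Take π_1 proportional to 1; then unnormalized π = (1, 7/9, 14/27). Normalize by dividing by the sum 62/27:
  π = (27/62, 21/62, 7/31).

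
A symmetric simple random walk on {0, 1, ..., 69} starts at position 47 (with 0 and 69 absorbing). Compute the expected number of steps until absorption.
E[τ | X_0 = 47] = 1034

Let v_k = E[τ | X_0 = k]. Boundary: v_0 = v_69 = 0. Recurrence: v_k = 1 + (v_{k-1} + v_{k+1})/2 for 1 ≤ k ≤ 68. The particular solution to v_k − (v_{k-1} + v_{k+1})/2 = 1 is v_k = −k^2. Adding homogeneous solution A + B k and matching boundaries gives v_k = k (69 − k). Substituting k = 47: v_47 = 47 · 22 = 1034.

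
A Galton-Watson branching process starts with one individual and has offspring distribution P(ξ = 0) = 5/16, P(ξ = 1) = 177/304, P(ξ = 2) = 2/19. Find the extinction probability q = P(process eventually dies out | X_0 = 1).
q = 1

Mean offspring μ = 0·5/16 + 1·177/304 + 2·2/19 = 241/304 ≤ 1. For μ ≤ 1 with offspring not concentrated at 1, the Galton-Watson process goes extinct almost surely, so q = 1.
(Algebraic check: The pgf is f(s) = 5/16 + 177/304·s + 2/19·s². The extinction probability q is the smallest fixed point of f in [0, 1]. Setting s = f(s):
  2/19·s² + (177/304 − 1)·s + 5/16 = 0
  2/19·s² − (5/16 + 2/19)·s + 5/16 = 0
which factors as (s − 1)·(2/19·s − 5/16) = 0, giving roots s = 1 and s = (5/16)/(2/19) = 95/32. Since 95/32 ≥ 1, the smallest root in [0, 1] is s = 1.)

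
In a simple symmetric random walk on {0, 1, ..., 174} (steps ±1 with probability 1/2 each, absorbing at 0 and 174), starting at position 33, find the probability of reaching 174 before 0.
P(hit 174 before 0) = 33/174 = 11/58

Let u_k = P(hit 174 before 0 | start at k). Then u_0 = 0, u_174 = 1, and u_k = u_{k-1}/2 + u_{k+1}/2 for 1 ≤ k ≤ 173. This harmonic recurrence is solved by u_k = k/174, giving u_33 = 33/174 = 11/58.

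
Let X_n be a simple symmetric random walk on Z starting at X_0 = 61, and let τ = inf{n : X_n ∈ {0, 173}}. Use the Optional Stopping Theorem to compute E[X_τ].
E[X_τ] = 61

X_n is a martingale and τ is a bounded-mean stopping time (indeed τ is finite a.s. with bounded expectation since the walk is in a bounded region). By the OST, E[X_τ] = E[X_0] = 61. Equivalently: E[X_τ] = 173 · P(hit 173 first) + 0 · P(hit 0 first) = 173 · (61/173) = 61.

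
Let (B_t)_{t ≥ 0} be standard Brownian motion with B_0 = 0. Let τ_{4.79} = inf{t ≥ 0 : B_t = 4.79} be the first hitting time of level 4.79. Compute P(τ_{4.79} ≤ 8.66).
P(τ_{4.79} ≤ 8.66) = 2(1 − Φ(4.79/√8.66)) = 2(1 − Φ(1.6277)) ≈ 0.1036

By the reflection principle for standard BM, P(τ_b ≤ t) = 2 · P(B_t ≥ b). Since B_t ~ N(0, t), P(B_t ≥ 4.79) = 1 − Φ(4.79/√t) = 1 − Φ(4.79/√8.66) = 1 − Φ(1.6277) ≈ 0.05179. Doubling: P(τ_{4.79} ≤ 8.66) ≈ 2 · 0.05179 = 0.10358 ≈ 0.1036.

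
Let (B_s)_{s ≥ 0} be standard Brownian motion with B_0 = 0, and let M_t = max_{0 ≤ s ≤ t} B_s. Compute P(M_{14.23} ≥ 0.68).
P(M_{14.23} ≥ 0.68) = 2·P(B_{14.23} ≥ 0.68) = 2(1 − Φ(0.68/√14.23)) ≈ 0.8569

By the reflection principle for Brownian motion, P(M_t ≥ a) = 2 · P(B_t ≥ a) for a ≥ 0. Since B_t ~ N(0, t), P(B_t ≥ 0.68) = 1 − Φ(0.68/√t) = 1 − Φ(0.68/√14.23) = 1 − Φ(0.1803). So
  P(M_{14.23} ≥ 0.68) = 2(1 − Φ(0.1803)) ≈ 0.8569.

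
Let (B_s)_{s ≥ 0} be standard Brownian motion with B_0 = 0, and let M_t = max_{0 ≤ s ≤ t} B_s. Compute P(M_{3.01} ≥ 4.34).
P(M_{3.01} ≥ 4.34) = 2·P(B_{3.01} ≥ 4.34) = 2(1 − Φ(4.34/√3.01)) ≈ 0.0124

By the reflection principle for Brownian motion, P(M_t ≥ a) = 2 · P(B_t ≥ a) for a ≥ 0. Since B_t ~ N(0, t), P(B_t ≥ 4.34) = 1 − Φ(4.34/√t) = 1 − Φ(4.34/√3.01) = 1 − Φ(2.5015). So
  P(M_{3.01} ≥ 4.34) = 2(1 − Φ(2.5015)) ≈ 0.0124.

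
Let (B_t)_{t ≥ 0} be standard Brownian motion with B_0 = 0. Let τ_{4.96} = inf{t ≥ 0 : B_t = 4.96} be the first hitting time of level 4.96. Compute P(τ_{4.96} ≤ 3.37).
P(τ_{4.96} ≤ 3.37) = 2(1 − Φ(4.96/√3.37)) = 2(1 − Φ(2.7019)) ≈ 0.0069

By the reflection principle for standard BM, P(τ_b ≤ t) = 2 · P(B_t ≥ b). Since B_t ~ N(0, t), P(B_t ≥ 4.96) = 1 − Φ(4.96/√t) = 1 − Φ(4.96/√3.37) = 1 − Φ(2.7019) ≈ 0.00345. Doubling: P(τ_{4.96} ≤ 3.37) ≈ 2 · 0.00345 = 0.00690 ≈ 0.0069.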